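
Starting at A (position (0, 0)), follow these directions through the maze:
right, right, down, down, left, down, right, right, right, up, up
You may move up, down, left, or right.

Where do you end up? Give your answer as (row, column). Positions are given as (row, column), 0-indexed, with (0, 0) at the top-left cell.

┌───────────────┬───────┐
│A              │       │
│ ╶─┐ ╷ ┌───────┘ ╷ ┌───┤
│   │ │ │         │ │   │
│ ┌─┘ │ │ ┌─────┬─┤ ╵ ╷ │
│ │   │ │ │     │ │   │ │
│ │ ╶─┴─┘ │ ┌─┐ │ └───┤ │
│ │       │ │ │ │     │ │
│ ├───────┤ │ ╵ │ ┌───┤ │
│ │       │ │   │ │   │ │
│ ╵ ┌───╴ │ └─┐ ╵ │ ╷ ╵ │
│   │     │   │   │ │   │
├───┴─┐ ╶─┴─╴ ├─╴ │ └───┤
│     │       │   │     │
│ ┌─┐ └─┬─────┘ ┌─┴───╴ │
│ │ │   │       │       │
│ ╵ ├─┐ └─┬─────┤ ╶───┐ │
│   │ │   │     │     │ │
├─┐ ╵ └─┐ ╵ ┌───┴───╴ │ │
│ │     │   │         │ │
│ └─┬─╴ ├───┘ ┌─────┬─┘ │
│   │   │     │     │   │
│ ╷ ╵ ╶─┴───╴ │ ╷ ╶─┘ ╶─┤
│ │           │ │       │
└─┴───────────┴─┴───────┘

Following directions step by step:
Start: (0, 0)
  right: (0, 0) → (0, 1)
  right: (0, 1) → (0, 2)
  down: (0, 2) → (1, 2)
  down: (1, 2) → (2, 2)
  left: (2, 2) → (2, 1)
  down: (2, 1) → (3, 1)
  right: (3, 1) → (3, 2)
  right: (3, 2) → (3, 3)
  right: (3, 3) → (3, 4)
  up: (3, 4) → (2, 4)
  up: (2, 4) → (1, 4)
Final position: (1, 4)

Path taken:

┌───────────────┬───────┐
│A → ↓          │       │
│ ╶─┐ ╷ ┌───────┘ ╷ ┌───┤
│   │↓│ │B        │ │   │
│ ┌─┘ │ │ ┌─────┬─┤ ╵ ╷ │
│ │↓ ↲│ │↑│     │ │   │ │
│ │ ╶─┴─┘ │ ┌─┐ │ └───┤ │
│ │↳ → → ↑│ │ │ │     │ │
│ ├───────┤ │ ╵ │ ┌───┤ │
│ │       │ │   │ │   │ │
│ ╵ ┌───╴ │ └─┐ ╵ │ ╷ ╵ │
│   │     │   │   │ │   │
├───┴─┐ ╶─┴─╴ ├─╴ │ └───┤
│     │       │   │     │
│ ┌─┐ └─┬─────┘ ┌─┴───╴ │
│ │ │   │       │       │
│ ╵ ├─┐ └─┬─────┤ ╶───┐ │
│   │ │   │     │     │ │
├─┐ ╵ └─┐ ╵ ┌───┴───╴ │ │
│ │     │   │         │ │
│ └─┬─╴ ├───┘ ┌─────┬─┘ │
│   │   │     │     │   │
│ ╷ ╵ ╶─┴───╴ │ ╷ ╶─┘ ╶─┤
│ │           │ │       │
└─┴───────────┴─┴───────┘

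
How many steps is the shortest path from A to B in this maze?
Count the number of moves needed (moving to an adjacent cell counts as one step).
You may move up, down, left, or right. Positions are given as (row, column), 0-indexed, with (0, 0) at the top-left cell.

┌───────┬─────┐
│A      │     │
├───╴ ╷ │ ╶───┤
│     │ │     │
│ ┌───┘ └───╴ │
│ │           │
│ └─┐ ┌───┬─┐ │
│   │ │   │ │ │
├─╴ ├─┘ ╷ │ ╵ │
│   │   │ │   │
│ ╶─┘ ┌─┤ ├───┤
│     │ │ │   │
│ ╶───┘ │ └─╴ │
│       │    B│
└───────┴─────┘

Using BFS to find shortest path:
Start: (0, 0), End: (6, 6)
Path found:
(0,0) → (0,1) → (0,2) → (1,2) → (1,1) → (1,0) → (2,0) → (3,0) → (3,1) → (4,1) → (4,0) → (5,0) → (5,1) → (5,2) → (4,2) → (4,3) → (3,3) → (3,4) → (4,4) → (5,4) → (6,4) → (6,5) → (6,6)
Number of steps: 22

Solution:

┌───────┬─────┐
│A → ↓  │     │
├───╴ ╷ │ ╶───┤
│↓ ← ↲│ │     │
│ ┌───┘ └───╴ │
│↓│           │
│ └─┐ ┌───┬─┐ │
│↳ ↓│ │↱ ↓│ │ │
├─╴ ├─┘ ╷ │ ╵ │
│↓ ↲│↱ ↑│↓│   │
│ ╶─┘ ┌─┤ ├───┤
│↳ → ↑│ │↓│   │
│ ╶───┘ │ └─╴ │
│       │↳ → B│
└───────┴─────┘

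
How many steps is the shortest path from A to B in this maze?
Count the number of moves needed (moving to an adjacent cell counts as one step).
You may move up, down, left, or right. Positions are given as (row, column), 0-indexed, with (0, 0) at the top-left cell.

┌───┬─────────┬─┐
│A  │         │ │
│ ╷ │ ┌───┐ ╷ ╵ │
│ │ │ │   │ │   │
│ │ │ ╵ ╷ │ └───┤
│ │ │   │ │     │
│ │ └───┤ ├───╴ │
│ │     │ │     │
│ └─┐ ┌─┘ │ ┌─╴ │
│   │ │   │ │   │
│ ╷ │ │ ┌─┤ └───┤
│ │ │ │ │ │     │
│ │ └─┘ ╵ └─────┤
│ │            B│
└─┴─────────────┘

Using BFS to find shortest path:
Start: (0, 0), End: (6, 7)
Path found:
(0,0) → (1,0) → (2,0) → (3,0) → (4,0) → (4,1) → (5,1) → (6,1) → (6,2) → (6,3) → (6,4) → (6,5) → (6,6) → (6,7)
Number of steps: 13

Solution:

┌───┬─────────┬─┐
│A  │         │ │
│ ╷ │ ┌───┐ ╷ ╵ │
│↓│ │ │   │ │   │
│ │ │ ╵ ╷ │ └───┤
│↓│ │   │ │     │
│ │ └───┤ ├───╴ │
│↓│     │ │     │
│ └─┐ ┌─┘ │ ┌─╴ │
│↳ ↓│ │   │ │   │
│ ╷ │ │ ┌─┤ └───┤
│ │↓│ │ │ │     │
│ │ └─┘ ╵ └─────┤
│ │↳ → → → → → B│
└─┴─────────────┘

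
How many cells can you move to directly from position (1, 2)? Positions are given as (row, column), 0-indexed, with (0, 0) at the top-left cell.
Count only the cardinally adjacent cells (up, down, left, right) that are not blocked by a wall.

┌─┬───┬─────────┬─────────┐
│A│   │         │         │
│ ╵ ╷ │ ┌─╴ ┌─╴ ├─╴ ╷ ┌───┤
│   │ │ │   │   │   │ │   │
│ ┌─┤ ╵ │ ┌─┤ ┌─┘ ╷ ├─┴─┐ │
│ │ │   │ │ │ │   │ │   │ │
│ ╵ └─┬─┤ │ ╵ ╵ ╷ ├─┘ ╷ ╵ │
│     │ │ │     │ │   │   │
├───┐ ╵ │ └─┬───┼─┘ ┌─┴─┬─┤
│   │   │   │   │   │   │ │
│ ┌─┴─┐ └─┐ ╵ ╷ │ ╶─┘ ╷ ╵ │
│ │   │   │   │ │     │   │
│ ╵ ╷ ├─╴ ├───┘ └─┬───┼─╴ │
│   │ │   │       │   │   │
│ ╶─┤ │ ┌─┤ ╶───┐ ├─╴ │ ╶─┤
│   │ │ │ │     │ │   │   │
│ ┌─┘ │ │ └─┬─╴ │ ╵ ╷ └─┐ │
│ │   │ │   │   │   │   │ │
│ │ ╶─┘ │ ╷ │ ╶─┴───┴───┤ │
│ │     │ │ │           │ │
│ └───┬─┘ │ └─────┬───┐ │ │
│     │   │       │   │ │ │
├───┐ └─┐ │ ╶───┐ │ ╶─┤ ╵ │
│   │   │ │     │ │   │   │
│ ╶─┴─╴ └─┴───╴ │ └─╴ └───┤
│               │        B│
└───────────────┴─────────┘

Checking passable neighbors of (1, 2):
Neighbors: (0, 2), (2, 2)
Count: 2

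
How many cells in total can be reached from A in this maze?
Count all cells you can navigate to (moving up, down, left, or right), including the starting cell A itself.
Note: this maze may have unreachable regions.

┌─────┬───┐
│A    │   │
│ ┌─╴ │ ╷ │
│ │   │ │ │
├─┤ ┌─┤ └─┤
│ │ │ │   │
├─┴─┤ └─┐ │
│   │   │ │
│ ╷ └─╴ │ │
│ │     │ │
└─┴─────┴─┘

Using BFS/flood-fill to find all reachable cells from A:
Maze size: 5 × 5 = 25 total cells
18 cell(s) are walled off and cannot be reached from A.
Reachable cells: 7

Reachable region (· marks reachable cells):

┌─────┬───┐
│A · ·│   │
│ ┌─╴ │ ╷ │
│·│· ·│ │ │
├─┤ ┌─┤ └─┤
│ │·│ │   │
├─┴─┤ └─┐ │
│   │   │ │
│ ╷ └─╴ │ │
│ │     │ │
└─┴─────┴─┘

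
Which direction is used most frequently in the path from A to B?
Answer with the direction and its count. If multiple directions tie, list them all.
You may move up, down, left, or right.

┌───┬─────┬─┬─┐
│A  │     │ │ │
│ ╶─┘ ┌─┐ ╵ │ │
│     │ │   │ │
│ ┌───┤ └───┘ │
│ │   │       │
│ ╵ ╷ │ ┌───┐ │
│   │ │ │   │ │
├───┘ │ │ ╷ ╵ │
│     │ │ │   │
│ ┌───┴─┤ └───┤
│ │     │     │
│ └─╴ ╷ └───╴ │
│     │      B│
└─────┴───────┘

Directions: down, down, down, right, up, right, down, down, left, left, down, down, right, right, up, right, down, right, right, right
Counts: {'down': 8, 'right': 8, 'up': 2, 'left': 2}
Most common: down and right (tied at 8 times each)

Solution:

┌───┬─────┬─┬─┐
│A  │     │ │ │
│ ╶─┘ ┌─┐ ╵ │ │
│↓    │ │   │ │
│ ┌───┤ └───┘ │
│↓│↱ ↓│       │
│ ╵ ╷ │ ┌───┐ │
│↳ ↑│↓│ │   │ │
├───┘ │ │ ╷ ╵ │
│↓ ← ↲│ │ │   │
│ ┌───┴─┤ └───┤
│↓│  ↱ ↓│     │
│ └─╴ ╷ └───╴ │
│↳ → ↑│↳ → → B│
└─────┴───────┘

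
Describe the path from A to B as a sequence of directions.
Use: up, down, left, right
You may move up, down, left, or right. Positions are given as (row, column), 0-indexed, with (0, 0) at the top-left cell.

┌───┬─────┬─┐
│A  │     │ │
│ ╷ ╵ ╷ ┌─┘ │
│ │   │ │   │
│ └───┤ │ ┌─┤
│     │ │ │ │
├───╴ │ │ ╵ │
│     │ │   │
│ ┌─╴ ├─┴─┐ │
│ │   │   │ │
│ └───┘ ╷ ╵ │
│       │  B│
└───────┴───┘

Finding the path and converting it to directions:
Path through cells: (0,0) → (1,0) → (2,0) → (2,1) → (2,2) → (3,2) → (3,1) → (3,0) → (4,0) → (5,0) → (5,1) → (5,2) → (5,3) → (4,3) → (4,4) → (5,4) → (5,5)
Directions: down, down, right, right, down, left, left, down, down, right, right, right, up, right, down, right

Solution:

┌───┬─────┬─┐
│A  │     │ │
│ ╷ ╵ ╷ ┌─┘ │
│↓│   │ │   │
│ └───┤ │ ┌─┤
│↳ → ↓│ │ │ │
├───╴ │ │ ╵ │
│↓ ← ↲│ │   │
│ ┌─╴ ├─┴─┐ │
│↓│   │↱ ↓│ │
│ └───┘ ╷ ╵ │
│↳ → → ↑│↳ B│
└───────┴───┘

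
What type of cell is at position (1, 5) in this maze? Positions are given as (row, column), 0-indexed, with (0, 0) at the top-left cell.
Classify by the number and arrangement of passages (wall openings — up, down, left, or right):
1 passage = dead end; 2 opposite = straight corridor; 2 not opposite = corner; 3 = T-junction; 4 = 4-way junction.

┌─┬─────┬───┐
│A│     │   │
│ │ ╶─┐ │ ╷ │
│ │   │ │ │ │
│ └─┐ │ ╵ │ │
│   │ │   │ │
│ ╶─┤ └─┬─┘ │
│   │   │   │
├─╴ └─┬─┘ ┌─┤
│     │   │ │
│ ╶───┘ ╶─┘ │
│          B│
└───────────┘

Checking cell at (1, 5):
Number of passages: 2
Cell type: straight corridor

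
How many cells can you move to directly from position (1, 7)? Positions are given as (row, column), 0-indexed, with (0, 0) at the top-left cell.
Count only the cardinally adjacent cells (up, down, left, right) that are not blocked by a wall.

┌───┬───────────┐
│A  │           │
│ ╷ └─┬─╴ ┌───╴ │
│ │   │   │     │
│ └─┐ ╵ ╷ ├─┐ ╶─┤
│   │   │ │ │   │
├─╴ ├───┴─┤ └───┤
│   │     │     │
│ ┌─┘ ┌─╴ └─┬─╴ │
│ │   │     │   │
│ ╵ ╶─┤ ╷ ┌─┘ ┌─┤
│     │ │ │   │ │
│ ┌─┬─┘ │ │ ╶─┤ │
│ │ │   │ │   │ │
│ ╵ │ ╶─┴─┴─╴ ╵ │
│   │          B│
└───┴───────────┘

Checking passable neighbors of (1, 7):
Neighbors: (0, 7), (1, 6)
Count: 2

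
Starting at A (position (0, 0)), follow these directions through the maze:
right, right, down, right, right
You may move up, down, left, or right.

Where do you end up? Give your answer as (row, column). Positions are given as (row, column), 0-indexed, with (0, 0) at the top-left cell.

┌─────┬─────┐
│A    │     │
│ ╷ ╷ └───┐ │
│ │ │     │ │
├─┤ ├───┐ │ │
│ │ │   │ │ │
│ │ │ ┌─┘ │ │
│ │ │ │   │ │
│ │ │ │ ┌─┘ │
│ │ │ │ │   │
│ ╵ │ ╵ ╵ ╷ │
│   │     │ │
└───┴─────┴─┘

Following directions step by step:
Start: (0, 0)
  right: (0, 0) → (0, 1)
  right: (0, 1) → (0, 2)
  down: (0, 2) → (1, 2)
  right: (1, 2) → (1, 3)
  right: (1, 3) → (1, 4)
Final position: (1, 4)

Path taken:

┌─────┬─────┐
│A → ↓│     │
│ ╷ ╷ └───┐ │
│ │ │↳ → B│ │
├─┤ ├───┐ │ │
│ │ │   │ │ │
│ │ │ ┌─┘ │ │
│ │ │ │   │ │
│ │ │ │ ┌─┘ │
│ │ │ │ │   │
│ ╵ │ ╵ ╵ ╷ │
│   │     │ │
└───┴─────┴─┘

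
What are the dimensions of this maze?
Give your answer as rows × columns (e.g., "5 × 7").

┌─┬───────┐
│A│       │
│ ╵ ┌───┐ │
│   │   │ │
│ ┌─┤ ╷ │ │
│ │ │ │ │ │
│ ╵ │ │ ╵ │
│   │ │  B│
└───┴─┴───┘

Counting the maze dimensions:
Rows (vertical): 4
Columns (horizontal): 5
Dimensions: 4 × 5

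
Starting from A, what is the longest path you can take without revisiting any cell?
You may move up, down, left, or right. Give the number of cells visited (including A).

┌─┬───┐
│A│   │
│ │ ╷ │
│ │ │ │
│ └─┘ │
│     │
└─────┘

Finding longest simple path using DFS:
Start: (0, 0)
Longest path visits 9 cells
Path: A → down → down → right → right → up → up → left → down

Solution:

┌─┬───┐
│A│↓ ↰│
│ │ ╷ │
│↓│B│↑│
│ └─┘ │
│↳ → ↑│
└─────┘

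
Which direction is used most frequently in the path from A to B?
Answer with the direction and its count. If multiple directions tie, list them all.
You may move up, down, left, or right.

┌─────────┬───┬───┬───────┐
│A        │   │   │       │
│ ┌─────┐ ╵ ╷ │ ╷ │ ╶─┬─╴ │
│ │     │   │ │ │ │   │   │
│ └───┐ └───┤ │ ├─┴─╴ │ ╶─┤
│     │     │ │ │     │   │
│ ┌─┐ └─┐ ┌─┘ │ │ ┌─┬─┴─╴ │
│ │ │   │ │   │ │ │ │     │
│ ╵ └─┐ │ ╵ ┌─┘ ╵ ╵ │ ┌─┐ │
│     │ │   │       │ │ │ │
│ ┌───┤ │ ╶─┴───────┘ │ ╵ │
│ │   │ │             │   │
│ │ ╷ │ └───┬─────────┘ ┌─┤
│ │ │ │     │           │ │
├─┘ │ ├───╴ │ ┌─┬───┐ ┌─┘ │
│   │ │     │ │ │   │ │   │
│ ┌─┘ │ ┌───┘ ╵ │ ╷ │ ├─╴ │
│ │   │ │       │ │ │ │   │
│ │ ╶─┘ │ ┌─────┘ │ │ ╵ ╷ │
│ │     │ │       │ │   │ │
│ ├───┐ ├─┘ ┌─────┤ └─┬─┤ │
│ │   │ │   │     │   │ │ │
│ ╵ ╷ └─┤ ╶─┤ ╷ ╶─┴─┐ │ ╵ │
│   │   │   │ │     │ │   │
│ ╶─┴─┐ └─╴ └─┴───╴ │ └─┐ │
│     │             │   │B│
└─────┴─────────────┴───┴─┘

Directions: right, right, right, right, down, right, up, right, down, down, down, left, down, left, down, right, right, right, right, right, right, up, up, right, right, down, down, left, down, left, down, down, down, right, up, right, down, down, down, down
Counts: {'right': 16, 'down': 16, 'up': 4, 'left': 4}
Most common: down and right (tied at 16 times each)

Solution:

┌─────────┬───┬───┬───────┐
│A → → → ↓│↱ ↓│   │       │
│ ┌─────┐ ╵ ╷ │ ╷ │ ╶─┬─╴ │
│ │     │↳ ↑│↓│ │ │   │   │
│ └───┐ └───┤ │ ├─┴─╴ │ ╶─┤
│     │     │↓│ │     │   │
│ ┌─┐ └─┐ ┌─┘ │ │ ┌─┬─┴─╴ │
│ │ │   │ │↓ ↲│ │ │ │↱ → ↓│
│ ╵ └─┐ │ ╵ ┌─┘ ╵ ╵ │ ┌─┐ │
│     │ │↓ ↲│       │↑│ │↓│
│ ┌───┤ │ ╶─┴───────┘ │ ╵ │
│ │   │ │↳ → → → → → ↑│↓ ↲│
│ │ ╷ │ └───┬─────────┘ ┌─┤
│ │ │ │     │        ↓ ↲│ │
├─┘ │ ├───╴ │ ┌─┬───┐ ┌─┘ │
│   │ │     │ │ │   │↓│   │
│ ┌─┘ │ ┌───┘ ╵ │ ╷ │ ├─╴ │
│ │   │ │       │ │ │↓│↱ ↓│
│ │ ╶─┘ │ ┌─────┘ │ │ ╵ ╷ │
│ │     │ │       │ │↳ ↑│↓│
│ ├───┐ ├─┘ ┌─────┤ └─┬─┤ │
│ │   │ │   │     │   │ │↓│
│ ╵ ╷ └─┤ ╶─┤ ╷ ╶─┴─┐ │ ╵ │
│   │   │   │ │     │ │  ↓│
│ ╶─┴─┐ └─╴ └─┴───╴ │ └─┐ │
│     │             │   │B│
└─────┴─────────────┴───┴─┘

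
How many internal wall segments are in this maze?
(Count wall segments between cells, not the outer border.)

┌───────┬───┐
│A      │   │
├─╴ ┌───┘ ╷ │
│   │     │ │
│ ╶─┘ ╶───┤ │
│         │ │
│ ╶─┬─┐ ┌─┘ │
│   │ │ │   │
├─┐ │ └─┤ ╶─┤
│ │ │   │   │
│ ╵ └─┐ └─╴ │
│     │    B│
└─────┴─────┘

Counting internal wall segments:
Total internal walls: 25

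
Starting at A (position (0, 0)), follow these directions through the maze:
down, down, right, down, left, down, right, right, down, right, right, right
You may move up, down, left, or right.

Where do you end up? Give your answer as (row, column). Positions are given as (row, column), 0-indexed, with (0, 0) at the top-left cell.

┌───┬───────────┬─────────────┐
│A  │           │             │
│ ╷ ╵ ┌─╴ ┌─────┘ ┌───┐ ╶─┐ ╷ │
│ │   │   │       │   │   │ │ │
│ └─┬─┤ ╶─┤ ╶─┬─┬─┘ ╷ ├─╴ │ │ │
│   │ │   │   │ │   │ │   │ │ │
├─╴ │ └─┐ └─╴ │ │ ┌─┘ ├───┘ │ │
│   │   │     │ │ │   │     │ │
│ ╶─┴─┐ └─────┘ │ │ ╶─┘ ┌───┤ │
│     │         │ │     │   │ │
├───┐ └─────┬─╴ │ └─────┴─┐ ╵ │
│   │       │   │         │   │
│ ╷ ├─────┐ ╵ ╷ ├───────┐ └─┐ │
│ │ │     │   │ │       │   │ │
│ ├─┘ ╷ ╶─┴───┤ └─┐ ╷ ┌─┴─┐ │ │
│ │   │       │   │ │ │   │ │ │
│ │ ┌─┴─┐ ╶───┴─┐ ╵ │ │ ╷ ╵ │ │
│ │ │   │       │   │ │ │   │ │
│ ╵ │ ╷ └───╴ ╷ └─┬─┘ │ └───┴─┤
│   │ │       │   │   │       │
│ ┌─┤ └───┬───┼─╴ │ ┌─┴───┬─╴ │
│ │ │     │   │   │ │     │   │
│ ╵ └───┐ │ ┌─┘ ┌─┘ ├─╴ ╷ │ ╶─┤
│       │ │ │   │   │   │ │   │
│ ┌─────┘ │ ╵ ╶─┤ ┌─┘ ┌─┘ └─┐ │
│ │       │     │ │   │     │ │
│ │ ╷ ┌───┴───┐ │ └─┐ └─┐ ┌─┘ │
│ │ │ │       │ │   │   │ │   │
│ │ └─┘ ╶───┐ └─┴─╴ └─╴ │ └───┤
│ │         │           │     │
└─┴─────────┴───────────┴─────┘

Following directions step by step:
Start: (0, 0)
  down: (0, 0) → (1, 0)
  down: (1, 0) → (2, 0)
  right: (2, 0) → (2, 1)
  down: (2, 1) → (3, 1)
  left: (3, 1) → (3, 0)
  down: (3, 0) → (4, 0)
  right: (4, 0) → (4, 1)
  right: (4, 1) → (4, 2)
  down: (4, 2) → (5, 2)
  right: (5, 2) → (5, 3)
  right: (5, 3) → (5, 4)
  right: (5, 4) → (5, 5)
Final position: (5, 5)

Path taken:

┌───┬───────────┬─────────────┐
│A  │           │             │
│ ╷ ╵ ┌─╴ ┌─────┘ ┌───┐ ╶─┐ ╷ │
│↓│   │   │       │   │   │ │ │
│ └─┬─┤ ╶─┤ ╶─┬─┬─┘ ╷ ├─╴ │ │ │
│↳ ↓│ │   │   │ │   │ │   │ │ │
├─╴ │ └─┐ └─╴ │ │ ┌─┘ ├───┘ │ │
│↓ ↲│   │     │ │ │   │     │ │
│ ╶─┴─┐ └─────┘ │ │ ╶─┘ ┌───┤ │
│↳ → ↓│         │ │     │   │ │
├───┐ └─────┬─╴ │ └─────┴─┐ ╵ │
│   │↳ → → B│   │         │   │
│ ╷ ├─────┐ ╵ ╷ ├───────┐ └─┐ │
│ │ │     │   │ │       │   │ │
│ ├─┘ ╷ ╶─┴───┤ └─┐ ╷ ┌─┴─┐ │ │
│ │   │       │   │ │ │   │ │ │
│ │ ┌─┴─┐ ╶───┴─┐ ╵ │ │ ╷ ╵ │ │
│ │ │   │       │   │ │ │   │ │
│ ╵ │ ╷ └───╴ ╷ └─┬─┘ │ └───┴─┤
│   │ │       │   │   │       │
│ ┌─┤ └───┬───┼─╴ │ ┌─┴───┬─╴ │
│ │ │     │   │   │ │     │   │
│ ╵ └───┐ │ ┌─┘ ┌─┘ ├─╴ ╷ │ ╶─┤
│       │ │ │   │   │   │ │   │
│ ┌─────┘ │ ╵ ╶─┤ ┌─┘ ┌─┘ └─┐ │
│ │       │     │ │   │     │ │
│ │ ╷ ┌───┴───┐ │ └─┐ └─┐ ┌─┘ │
│ │ │ │       │ │   │   │ │   │
│ │ └─┘ ╶───┐ └─┴─╴ └─╴ │ └───┤
│ │         │           │     │
└─┴─────────┴───────────┴─────┘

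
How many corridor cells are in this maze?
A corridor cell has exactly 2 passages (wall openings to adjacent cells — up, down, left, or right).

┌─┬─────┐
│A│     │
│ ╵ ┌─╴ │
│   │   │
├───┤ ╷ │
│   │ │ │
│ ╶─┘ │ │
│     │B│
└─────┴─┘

Counting cells with exactly 2 passages:
Total corridor cells: 12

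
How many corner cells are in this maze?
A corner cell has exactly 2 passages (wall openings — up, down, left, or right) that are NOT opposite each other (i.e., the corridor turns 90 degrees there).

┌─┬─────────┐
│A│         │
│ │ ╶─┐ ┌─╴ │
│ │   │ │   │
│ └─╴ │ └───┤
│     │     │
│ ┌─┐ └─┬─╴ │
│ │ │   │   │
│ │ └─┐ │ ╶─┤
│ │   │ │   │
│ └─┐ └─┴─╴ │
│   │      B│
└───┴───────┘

Counting corner cells (2 non-opposite passages):
Total corners: 18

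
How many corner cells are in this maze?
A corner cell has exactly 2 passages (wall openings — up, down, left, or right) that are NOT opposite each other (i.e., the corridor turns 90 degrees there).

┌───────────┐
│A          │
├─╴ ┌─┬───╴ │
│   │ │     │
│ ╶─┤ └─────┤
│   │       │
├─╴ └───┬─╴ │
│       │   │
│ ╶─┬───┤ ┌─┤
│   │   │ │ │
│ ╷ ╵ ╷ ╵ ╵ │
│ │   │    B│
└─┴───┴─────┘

Counting corner cells (2 non-opposite passages):
Total corners: 18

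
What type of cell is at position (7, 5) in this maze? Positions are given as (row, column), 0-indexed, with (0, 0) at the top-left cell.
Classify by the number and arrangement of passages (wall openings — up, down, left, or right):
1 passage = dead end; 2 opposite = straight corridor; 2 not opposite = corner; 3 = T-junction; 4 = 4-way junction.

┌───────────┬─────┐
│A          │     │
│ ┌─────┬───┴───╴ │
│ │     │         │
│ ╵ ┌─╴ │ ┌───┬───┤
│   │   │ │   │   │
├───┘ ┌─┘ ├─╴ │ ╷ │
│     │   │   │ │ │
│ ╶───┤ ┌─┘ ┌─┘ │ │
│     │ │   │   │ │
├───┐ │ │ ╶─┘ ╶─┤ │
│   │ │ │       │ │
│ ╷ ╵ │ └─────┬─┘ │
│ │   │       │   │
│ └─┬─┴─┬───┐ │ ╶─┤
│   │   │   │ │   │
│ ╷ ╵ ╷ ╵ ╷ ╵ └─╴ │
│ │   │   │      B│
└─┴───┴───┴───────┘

Checking cell at (7, 5):
Number of passages: 2
Cell type: corner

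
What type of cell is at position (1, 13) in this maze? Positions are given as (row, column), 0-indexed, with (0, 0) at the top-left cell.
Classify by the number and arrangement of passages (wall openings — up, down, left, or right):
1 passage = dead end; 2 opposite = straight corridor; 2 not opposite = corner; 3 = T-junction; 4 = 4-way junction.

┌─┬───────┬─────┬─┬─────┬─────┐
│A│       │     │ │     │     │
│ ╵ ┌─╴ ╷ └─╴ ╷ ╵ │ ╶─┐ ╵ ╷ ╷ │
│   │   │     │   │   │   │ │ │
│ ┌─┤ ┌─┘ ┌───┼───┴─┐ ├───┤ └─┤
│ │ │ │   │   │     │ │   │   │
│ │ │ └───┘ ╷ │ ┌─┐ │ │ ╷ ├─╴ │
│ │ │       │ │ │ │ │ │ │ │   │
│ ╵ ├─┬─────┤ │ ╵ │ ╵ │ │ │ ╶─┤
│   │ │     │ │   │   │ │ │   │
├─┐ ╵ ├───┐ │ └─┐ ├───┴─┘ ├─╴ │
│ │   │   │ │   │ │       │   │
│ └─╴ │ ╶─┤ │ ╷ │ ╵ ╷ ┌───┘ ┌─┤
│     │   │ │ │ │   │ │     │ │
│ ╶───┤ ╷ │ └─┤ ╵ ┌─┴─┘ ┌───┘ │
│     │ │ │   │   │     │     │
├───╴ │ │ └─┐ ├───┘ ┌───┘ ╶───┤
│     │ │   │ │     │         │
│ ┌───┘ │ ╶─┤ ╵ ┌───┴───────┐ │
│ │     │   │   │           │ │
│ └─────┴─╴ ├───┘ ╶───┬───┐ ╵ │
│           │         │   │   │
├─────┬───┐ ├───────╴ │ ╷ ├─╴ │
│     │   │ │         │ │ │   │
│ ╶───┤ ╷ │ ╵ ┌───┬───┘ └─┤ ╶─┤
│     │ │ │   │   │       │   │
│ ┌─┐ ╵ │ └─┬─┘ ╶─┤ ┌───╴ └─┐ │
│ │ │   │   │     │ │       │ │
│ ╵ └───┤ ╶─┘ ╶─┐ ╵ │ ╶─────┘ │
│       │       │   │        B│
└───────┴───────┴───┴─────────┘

Checking cell at (1, 13):
Number of passages: 2
Cell type: straight corridor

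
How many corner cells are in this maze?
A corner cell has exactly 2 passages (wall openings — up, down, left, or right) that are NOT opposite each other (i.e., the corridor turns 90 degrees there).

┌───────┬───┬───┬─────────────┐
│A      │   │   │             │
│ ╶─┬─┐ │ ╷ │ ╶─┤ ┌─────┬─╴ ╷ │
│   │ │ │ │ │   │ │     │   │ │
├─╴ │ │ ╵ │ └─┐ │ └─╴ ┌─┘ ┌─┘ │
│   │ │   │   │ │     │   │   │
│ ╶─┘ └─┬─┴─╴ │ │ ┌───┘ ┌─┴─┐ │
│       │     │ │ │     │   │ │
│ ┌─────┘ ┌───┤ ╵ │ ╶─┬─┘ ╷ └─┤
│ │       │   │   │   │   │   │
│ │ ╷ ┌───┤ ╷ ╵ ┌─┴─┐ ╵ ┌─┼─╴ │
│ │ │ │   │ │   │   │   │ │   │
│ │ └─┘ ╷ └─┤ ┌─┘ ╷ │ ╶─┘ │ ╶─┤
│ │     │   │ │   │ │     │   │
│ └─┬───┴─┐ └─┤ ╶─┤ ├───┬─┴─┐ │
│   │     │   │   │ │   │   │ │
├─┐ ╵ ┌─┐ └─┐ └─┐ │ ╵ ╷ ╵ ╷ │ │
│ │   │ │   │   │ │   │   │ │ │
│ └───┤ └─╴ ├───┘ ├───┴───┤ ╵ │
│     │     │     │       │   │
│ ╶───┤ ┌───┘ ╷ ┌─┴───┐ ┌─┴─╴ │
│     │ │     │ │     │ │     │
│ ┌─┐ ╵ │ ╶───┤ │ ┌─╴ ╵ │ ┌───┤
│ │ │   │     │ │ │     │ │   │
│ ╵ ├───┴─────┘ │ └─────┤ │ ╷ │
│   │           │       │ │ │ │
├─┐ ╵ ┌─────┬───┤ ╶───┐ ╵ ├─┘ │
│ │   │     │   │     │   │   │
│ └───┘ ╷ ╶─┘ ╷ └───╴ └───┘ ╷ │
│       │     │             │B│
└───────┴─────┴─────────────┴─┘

Counting corner cells (2 non-opposite passages):
Total corners: 115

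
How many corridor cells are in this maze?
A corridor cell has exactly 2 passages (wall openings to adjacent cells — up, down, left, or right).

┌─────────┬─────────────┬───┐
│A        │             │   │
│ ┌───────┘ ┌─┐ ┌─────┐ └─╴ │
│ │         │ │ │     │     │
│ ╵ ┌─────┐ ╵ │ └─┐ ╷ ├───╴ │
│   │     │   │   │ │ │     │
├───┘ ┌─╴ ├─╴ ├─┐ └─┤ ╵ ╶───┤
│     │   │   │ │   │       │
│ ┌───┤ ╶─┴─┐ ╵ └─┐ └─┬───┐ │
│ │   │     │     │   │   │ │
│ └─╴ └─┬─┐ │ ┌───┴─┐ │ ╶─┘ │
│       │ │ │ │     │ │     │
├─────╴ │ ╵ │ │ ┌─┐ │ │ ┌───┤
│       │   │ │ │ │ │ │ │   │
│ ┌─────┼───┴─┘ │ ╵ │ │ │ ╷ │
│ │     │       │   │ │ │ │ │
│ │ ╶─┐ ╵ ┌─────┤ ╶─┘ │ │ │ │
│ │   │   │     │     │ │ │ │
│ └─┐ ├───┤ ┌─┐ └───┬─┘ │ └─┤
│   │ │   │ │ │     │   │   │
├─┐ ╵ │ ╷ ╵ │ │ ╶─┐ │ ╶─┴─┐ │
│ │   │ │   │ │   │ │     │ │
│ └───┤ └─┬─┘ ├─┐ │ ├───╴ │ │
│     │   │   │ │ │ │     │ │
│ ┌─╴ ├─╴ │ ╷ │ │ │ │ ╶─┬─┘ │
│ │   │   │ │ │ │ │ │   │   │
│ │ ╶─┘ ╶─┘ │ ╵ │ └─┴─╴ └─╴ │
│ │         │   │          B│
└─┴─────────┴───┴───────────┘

Counting cells with exactly 2 passages:
Total corridor cells: 158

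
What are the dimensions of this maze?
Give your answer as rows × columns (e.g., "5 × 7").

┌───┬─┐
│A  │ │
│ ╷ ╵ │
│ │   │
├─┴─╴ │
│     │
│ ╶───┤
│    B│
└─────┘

Counting the maze dimensions:
Rows (vertical): 4
Columns (horizontal): 3
Dimensions: 4 × 3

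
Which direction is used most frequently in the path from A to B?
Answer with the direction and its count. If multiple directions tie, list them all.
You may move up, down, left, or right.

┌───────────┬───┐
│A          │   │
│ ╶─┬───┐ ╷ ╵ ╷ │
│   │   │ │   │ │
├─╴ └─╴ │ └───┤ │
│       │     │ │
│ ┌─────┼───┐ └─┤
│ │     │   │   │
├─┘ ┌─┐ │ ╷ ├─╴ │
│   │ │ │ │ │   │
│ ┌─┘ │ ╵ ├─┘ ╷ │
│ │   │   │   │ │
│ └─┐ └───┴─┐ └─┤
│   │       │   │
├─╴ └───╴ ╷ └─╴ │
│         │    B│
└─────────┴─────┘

Directions: right, right, right, right, down, down, right, right, down, right, down, left, down, down, right, down
Counts: {'right': 8, 'down': 7, 'left': 1}
Most common: right (8 times)

Solution:

┌───────────┬───┐
│A → → → ↓  │   │
│ ╶─┬───┐ ╷ ╵ ╷ │
│   │   │↓│   │ │
├─╴ └─╴ │ └───┤ │
│       │↳ → ↓│ │
│ ┌─────┼───┐ └─┤
│ │     │   │↳ ↓│
├─┘ ┌─┐ │ ╷ ├─╴ │
│   │ │ │ │ │↓ ↲│
│ ┌─┘ │ ╵ ├─┘ ╷ │
│ │   │   │  ↓│ │
│ └─┐ └───┴─┐ └─┤
│   │       │↳ ↓│
├─╴ └───╴ ╷ └─╴ │
│         │    B│
└─────────┴─────┘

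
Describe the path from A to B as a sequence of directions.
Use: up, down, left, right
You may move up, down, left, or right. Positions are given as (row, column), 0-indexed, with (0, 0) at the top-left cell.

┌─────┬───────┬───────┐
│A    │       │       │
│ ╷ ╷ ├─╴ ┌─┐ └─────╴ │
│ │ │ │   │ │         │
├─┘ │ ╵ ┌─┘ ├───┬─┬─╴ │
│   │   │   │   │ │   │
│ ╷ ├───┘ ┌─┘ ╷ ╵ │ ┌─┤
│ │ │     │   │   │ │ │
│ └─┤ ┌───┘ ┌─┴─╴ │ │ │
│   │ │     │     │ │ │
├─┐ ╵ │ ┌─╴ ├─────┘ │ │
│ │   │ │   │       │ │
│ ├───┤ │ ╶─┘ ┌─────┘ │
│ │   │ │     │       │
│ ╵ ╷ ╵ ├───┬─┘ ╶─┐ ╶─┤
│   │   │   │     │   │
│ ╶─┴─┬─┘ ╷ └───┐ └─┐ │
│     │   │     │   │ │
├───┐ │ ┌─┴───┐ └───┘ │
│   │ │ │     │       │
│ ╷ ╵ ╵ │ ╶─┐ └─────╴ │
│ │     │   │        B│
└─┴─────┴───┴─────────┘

Finding the path and converting it to directions:
Path through cells: (0,0) → (0,1) → (0,2) → (1,2) → (2,2) → (2,3) → (1,3) → (1,4) → (0,4) → (0,5) → (0,6) → (1,6) → (1,7) → (1,8) → (1,9) → (1,10) → (2,10) → (2,9) → (3,9) → (4,9) → (5,9) → (5,8) → (5,7) → (5,6) → (6,6) → (6,5) → (6,4) → (5,4) → (5,5) → (4,5) → (4,4) → (4,3) → (5,3) → (6,3) → (7,3) → (7,2) → (6,2) → (6,1) → (7,1) → (7,0) → (8,0) → (8,1) → (8,2) → (9,2) → (10,2) → (10,3) → (9,3) → (8,3) → (8,4) → (7,4) → (7,5) → (8,5) → (8,6) → (8,7) → (9,7) → (9,8) → (9,9) → (9,10) → (10,10)
Directions: right, right, down, down, right, up, right, up, right, right, down, right, right, right, right, down, left, down, down, down, left, left, left, down, left, left, up, right, up, left, left, down, down, down, left, up, left, down, left, down, right, right, down, down, right, up, up, right, up, right, down, right, right, down, right, right, right, down

Solution:

┌─────┬───────┬───────┐
│A → ↓│  ↱ → ↓│       │
│ ╷ ╷ ├─╴ ┌─┐ └─────╴ │
│ │ │↓│↱ ↑│ │↳ → → → ↓│
├─┘ │ ╵ ┌─┘ ├───┬─┬─╴ │
│   │↳ ↑│   │   │ │↓ ↲│
│ ╷ ├───┘ ┌─┘ ╷ ╵ │ ┌─┤
│ │ │     │   │   │↓│ │
│ └─┤ ┌───┘ ┌─┴─╴ │ │ │
│   │ │↓ ← ↰│     │↓│ │
├─┐ ╵ │ ┌─╴ ├─────┘ │ │
│ │   │↓│↱ ↑│↓ ← ← ↲│ │
│ ├───┤ │ ╶─┘ ┌─────┘ │
│ │↓ ↰│↓│↑ ← ↲│       │
│ ╵ ╷ ╵ ├───┬─┘ ╶─┐ ╶─┤
│↓ ↲│↑ ↲│↱ ↓│     │   │
│ ╶─┴─┬─┘ ╷ └───┐ └─┐ │
│↳ → ↓│↱ ↑│↳ → ↓│   │ │
├───┐ │ ┌─┴───┐ └───┘ │
│   │↓│↑│     │↳ → → ↓│
│ ╷ ╵ ╵ │ ╶─┐ └─────╴ │
│ │  ↳ ↑│   │        B│
└─┴─────┴───┴─────────┘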